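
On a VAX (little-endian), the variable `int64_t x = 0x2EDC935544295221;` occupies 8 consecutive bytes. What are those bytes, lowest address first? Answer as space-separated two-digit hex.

21 52 29 44 55 93 DC 2E

Split into bytes (most-significant first): 2E DC 93 55 44 29 52 21.
Little-endian stores the least-significant byte at the lowest address.
So at ascending addresses the bytes are 21 52 29 44 55 93 DC 2E.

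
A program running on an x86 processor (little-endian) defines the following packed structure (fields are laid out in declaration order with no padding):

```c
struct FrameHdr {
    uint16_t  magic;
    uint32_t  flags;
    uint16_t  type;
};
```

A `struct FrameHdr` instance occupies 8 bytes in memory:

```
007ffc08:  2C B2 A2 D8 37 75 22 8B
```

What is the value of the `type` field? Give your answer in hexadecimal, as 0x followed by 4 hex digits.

0x8B22

`type` follows `magic` (2 B), `flags` (4 B), so it starts at offset 2 + 4 = 6 and occupies 2 bytes.
Bytes at offsets 6..7: 22 8B.
Little-endian stores the least-significant byte at the lowest address.
Reassemble most-significant byte first: 8B 22 → 0x8B22.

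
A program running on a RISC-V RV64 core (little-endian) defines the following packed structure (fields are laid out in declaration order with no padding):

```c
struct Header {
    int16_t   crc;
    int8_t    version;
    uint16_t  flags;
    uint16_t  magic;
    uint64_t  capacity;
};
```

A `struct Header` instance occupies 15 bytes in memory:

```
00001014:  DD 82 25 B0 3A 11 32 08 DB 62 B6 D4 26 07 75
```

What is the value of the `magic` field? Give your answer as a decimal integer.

12817

`magic` follows `crc` (2 B), `version` (1 B), `flags` (2 B), so it starts at offset 2 + 1 + 2 = 5 and occupies 2 bytes.
Bytes at offsets 5..6: 11 32.
Little-endian: lowest address holds the least-significant byte.
Reassemble most-significant byte first: 32 11 → 0x3211.
0x3211 = 12817.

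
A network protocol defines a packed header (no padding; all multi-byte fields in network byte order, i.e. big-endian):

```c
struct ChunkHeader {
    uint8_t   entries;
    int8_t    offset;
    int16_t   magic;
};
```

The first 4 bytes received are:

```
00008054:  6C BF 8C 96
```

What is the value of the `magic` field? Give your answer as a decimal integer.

`magic` follows `entries` (1 B), `offset` (1 B), so it starts at offset 1 + 1 = 2 and occupies 2 bytes.
Bytes at offsets 2..3: 8C 96.
Big-endian: lowest address holds the most-significant byte.
The bytes are already most-significant first: 0x8C96.
Top bit is set, so as a signed 16-bit value this is 0x8C96 − 2^16 = -29546.

-29546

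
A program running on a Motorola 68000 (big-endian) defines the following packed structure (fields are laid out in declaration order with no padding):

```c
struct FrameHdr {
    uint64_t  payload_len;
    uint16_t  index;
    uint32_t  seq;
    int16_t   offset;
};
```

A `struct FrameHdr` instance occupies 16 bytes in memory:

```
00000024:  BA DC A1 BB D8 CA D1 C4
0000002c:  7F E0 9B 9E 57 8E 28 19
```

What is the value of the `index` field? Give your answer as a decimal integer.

32736

`index` follows `payload_len` (8 bytes), so it starts at byte offset 8 and occupies 2 bytes.
Bytes at offsets 8..9: 7F E0.
In big-endian order the high byte comes first in memory.
The bytes are already most-significant first: 0x7FE0.
0x7FE0 = 32736.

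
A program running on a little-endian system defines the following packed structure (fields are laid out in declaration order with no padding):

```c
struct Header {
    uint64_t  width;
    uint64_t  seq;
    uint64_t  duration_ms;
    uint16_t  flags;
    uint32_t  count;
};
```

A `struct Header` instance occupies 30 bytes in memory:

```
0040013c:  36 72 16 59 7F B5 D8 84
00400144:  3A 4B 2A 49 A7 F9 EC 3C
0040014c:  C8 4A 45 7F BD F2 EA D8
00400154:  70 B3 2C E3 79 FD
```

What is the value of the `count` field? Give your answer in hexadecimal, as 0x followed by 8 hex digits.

0xFD79E32C

`count` follows `width` (8 B), `seq` (8 B), `duration_ms` (8 B), `flags` (2 B), so it starts at offset 8 + 8 + 8 + 2 = 26 and occupies 4 bytes.
Bytes at offsets 26..29: 2C E3 79 FD.
In little-endian order the low byte comes first in memory.
Reassemble most-significant byte first: FD 79 E3 2C → 0xFD79E32C.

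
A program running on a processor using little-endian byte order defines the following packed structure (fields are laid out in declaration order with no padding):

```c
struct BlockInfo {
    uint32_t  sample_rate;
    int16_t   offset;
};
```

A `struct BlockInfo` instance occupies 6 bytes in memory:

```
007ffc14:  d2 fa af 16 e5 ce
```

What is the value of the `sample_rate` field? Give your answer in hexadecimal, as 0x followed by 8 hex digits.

`sample_rate` is the first field, at byte offset 0, occupying 4 bytes.
Bytes at offsets 0..3: D2 FA AF 16.
Little-endian stores the least-significant byte at the lowest address.
Reassemble most-significant byte first: 16 AF FA D2 → 0x16AFFAD2.

0x16AFFAD2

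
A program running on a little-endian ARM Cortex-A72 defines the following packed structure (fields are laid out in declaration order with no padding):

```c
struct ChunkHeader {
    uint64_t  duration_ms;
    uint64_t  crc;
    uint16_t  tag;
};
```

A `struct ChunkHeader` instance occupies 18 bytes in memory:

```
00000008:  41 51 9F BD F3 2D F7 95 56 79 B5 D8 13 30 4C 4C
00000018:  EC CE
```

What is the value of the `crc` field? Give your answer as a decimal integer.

5497822106910816598

`crc` follows `duration_ms` (8 bytes), so it starts at byte offset 8 and occupies 8 bytes.
Bytes at offsets 8..15: 56 79 B5 D8 13 30 4C 4C.
Little-endian stores the least-significant byte at the lowest address.
Reassemble most-significant byte first: 4C 4C 30 13 D8 B5 79 56 → 0x4C4C3013D8B57956.
0x4C4C3013D8B57956 = 5497822106910816598.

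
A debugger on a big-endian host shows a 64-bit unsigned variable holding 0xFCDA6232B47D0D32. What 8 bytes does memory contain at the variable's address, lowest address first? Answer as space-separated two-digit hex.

FC DA 62 32 B4 7D 0D 32

Split into bytes (most-significant first): FC DA 62 32 B4 7D 0D 32.
In big-endian order the high byte comes first in memory.
So the memory order matches the most-significant-first order: FC DA 62 32 B4 7D 0D 32.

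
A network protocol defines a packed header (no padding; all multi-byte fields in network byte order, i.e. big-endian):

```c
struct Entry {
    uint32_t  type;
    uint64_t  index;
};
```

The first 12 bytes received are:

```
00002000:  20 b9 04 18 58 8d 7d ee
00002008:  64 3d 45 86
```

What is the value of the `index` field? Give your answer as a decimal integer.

6380894709891286406

`index` follows `type` (4 bytes), so it starts at byte offset 4 and occupies 8 bytes.
Bytes at offsets 4..11: 58 8D 7D EE 64 3D 45 86.
Big-endian stores the most-significant byte at the lowest address.
The bytes are already most-significant first: 0x588D7DEE643D4586.
0x588D7DEE643D4586 = 6380894709891286406.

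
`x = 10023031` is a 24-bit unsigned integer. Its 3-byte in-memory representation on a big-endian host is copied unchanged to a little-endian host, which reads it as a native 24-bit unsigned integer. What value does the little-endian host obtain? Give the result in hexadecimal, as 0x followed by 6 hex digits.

0x77F098

10023031 in 24-bit hexadecimal is 0x98F077.
Stored big-endian, the bytes at ascending addresses are 98 F0 77.
Read back as little-endian, the first byte is least significant, giving 0x77F098.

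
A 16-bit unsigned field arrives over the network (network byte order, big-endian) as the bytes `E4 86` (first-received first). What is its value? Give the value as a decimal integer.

58502

In big-endian order the high byte comes first in memory.
The bytes are already most-significant first: 0xE486.
0xE486 = 58502.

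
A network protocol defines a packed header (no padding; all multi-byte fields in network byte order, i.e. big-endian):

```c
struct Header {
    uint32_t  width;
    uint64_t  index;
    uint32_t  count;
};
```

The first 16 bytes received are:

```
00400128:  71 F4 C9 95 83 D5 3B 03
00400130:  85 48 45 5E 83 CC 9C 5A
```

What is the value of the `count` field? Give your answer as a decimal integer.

2211224666

`count` follows `width` (4 B), `index` (8 B), so it starts at offset 4 + 8 = 12 and occupies 4 bytes.
Bytes at offsets 12..15: 83 CC 9C 5A.
Big-endian: lowest address holds the most-significant byte.
The bytes are already most-significant first: 0x83CC9C5A.
0x83CC9C5A = 2211224666.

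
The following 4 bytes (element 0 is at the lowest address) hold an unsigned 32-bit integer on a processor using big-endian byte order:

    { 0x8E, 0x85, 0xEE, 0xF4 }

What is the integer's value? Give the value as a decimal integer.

2391142132

Big-endian stores the most-significant byte at the lowest address.
The bytes are already most-significant first: 0x8E85EEF4.
0x8E85EEF4 = 2391142132.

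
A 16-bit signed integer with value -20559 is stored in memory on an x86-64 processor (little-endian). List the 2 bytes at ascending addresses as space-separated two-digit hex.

Two's complement of -20559 in 16 bits: 20559 = 0x504F; invert → 0xAFB0; add 1 → 0xAFB1.
Split into bytes (most-significant first): AF B1.
In little-endian order the low byte comes first in memory.
So at ascending addresses the bytes are B1 AF.

B1 AF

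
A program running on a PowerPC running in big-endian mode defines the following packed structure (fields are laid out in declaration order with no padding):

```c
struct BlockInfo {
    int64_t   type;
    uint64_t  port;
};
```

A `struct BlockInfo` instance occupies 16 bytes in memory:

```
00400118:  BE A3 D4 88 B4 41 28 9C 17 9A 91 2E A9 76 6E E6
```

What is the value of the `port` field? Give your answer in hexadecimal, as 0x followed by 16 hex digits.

0x179A912EA9766EE6

`port` follows `type` (8 bytes), so it starts at byte offset 8 and occupies 8 bytes.
Bytes at offsets 8..15: 17 9A 91 2E A9 76 6E E6.
Big-endian: lowest address holds the most-significant byte.
The bytes are already most-significant first: 0x179A912EA9766EE6.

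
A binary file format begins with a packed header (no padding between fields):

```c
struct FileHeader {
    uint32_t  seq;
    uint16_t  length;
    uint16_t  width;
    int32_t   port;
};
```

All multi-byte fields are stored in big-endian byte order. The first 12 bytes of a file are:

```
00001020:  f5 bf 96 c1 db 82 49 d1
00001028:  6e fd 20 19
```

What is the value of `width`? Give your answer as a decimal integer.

`width` follows `seq` (4 B), `length` (2 B), so it starts at offset 4 + 2 = 6 and occupies 2 bytes.
Bytes at offsets 6..7: 49 D1.
Big-endian stores the most-significant byte at the lowest address.
The bytes are already most-significant first: 0x49D1.
0x49D1 = 18897.

18897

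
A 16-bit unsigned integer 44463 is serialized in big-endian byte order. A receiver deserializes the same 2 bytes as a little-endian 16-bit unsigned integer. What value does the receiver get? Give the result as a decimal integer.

44463 in 16-bit hexadecimal is 0xADAF.
Stored big-endian, the bytes at ascending addresses are AD AF.
Read back as little-endian, the first byte is least significant, giving 0xAFAD.
0xAFAD = 44973.

44973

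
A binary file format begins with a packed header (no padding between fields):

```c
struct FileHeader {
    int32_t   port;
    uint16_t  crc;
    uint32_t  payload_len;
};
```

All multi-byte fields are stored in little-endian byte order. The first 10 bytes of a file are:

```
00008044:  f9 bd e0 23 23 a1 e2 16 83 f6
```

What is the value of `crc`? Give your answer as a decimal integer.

`crc` follows `port` (4 bytes), so it starts at byte offset 4 and occupies 2 bytes.
Bytes at offsets 4..5: 23 A1.
Little-endian: lowest address holds the least-significant byte.
Reassemble most-significant byte first: A1 23 → 0xA123.
0xA123 = 41251.

41251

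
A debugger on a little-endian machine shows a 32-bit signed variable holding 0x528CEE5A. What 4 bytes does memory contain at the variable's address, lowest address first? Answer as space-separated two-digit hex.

5A EE 8C 52

Split into bytes (most-significant first): 52 8C EE 5A.
Little-endian: lowest address holds the least-significant byte.
So at ascending addresses the bytes are 5A EE 8C 52.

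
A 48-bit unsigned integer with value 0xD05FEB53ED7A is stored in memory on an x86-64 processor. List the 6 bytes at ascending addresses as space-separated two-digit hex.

Split into bytes (most-significant first): D0 5F EB 53 ED 7A.
Little-endian: lowest address holds the least-significant byte.
So at ascending addresses the bytes are 7A ED 53 EB 5F D0.

7A ED 53 EB 5F D0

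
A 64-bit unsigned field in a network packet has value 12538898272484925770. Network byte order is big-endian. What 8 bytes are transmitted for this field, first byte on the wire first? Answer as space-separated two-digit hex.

12538898272484925770 in hexadecimal, padded to 64 bits, is 0xAE031D8B7E39214A.
Split into bytes (most-significant first): AE 03 1D 8B 7E 39 21 4A.
In big-endian order the high byte comes first in memory.
So the memory order matches the most-significant-first order: AE 03 1D 8B 7E 39 21 4A.

AE 03 1D 8B 7E 39 21 4A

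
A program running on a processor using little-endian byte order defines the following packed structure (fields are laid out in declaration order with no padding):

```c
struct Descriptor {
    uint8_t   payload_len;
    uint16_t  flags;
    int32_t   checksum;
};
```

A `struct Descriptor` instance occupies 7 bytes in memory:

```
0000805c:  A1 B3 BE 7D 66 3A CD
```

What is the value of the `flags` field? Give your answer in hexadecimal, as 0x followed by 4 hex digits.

0xBEB3

`flags` follows `payload_len` (1 byte), so it starts at byte offset 1 and occupies 2 bytes.
Bytes at offsets 1..2: B3 BE.
Little-endian: lowest address holds the least-significant byte.
Reassemble most-significant byte first: BE B3 → 0xBEB3.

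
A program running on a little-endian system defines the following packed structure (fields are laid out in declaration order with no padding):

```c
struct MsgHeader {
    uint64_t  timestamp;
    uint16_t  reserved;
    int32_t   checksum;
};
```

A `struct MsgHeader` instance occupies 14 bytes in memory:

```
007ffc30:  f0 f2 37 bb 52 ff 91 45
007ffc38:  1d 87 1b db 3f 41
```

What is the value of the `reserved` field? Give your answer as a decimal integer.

`reserved` follows `timestamp` (8 bytes), so it starts at byte offset 8 and occupies 2 bytes.
Bytes at offsets 8..9: 1D 87.
Little-endian stores the least-significant byte at the lowest address.
Reassemble most-significant byte first: 87 1D → 0x871D.
0x871D = 34589.

34589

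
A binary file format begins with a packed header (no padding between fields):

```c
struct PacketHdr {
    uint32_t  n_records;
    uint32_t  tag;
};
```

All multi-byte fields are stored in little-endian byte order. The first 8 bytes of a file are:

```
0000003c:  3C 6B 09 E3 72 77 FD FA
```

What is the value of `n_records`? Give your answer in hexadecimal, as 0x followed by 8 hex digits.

0xE3096B3C

`n_records` is the first field, at byte offset 0, occupying 4 bytes.
Bytes at offsets 0..3: 3C 6B 09 E3.
In little-endian order the low byte comes first in memory.
Reassemble most-significant byte first: E3 09 6B 3C → 0xE3096B3C.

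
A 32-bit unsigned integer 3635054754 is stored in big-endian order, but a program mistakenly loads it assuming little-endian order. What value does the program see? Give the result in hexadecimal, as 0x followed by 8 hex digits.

3635054754 in 32-bit hexadecimal is 0xD8AA88A2.
Stored big-endian, the bytes at ascending addresses are D8 AA 88 A2.
Read back as little-endian, the first byte is least significant, giving 0xA288AAD8.

0xA288AAD8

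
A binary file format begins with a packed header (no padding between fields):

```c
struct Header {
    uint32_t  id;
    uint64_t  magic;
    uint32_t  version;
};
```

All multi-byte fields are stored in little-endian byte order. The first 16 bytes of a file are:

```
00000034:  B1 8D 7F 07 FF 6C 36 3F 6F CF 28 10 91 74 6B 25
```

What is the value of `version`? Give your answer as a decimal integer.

`version` follows `id` (4 B), `magic` (8 B), so it starts at offset 4 + 8 = 12 and occupies 4 bytes.
Bytes at offsets 12..15: 91 74 6B 25.
In little-endian order the low byte comes first in memory.
Reassemble most-significant byte first: 25 6B 74 91 → 0x256B7491.
0x256B7491 = 627799185.

627799185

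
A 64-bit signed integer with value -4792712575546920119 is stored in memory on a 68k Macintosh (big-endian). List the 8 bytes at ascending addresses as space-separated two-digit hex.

Two's complement of -4792712575546920119 in 64 bits: 4792712575546920119 = 0x428322B1D0058CB7; invert → 0xBD7CDD4E2FFA7348; add 1 → 0xBD7CDD4E2FFA7349.
Split into bytes (most-significant first): BD 7C DD 4E 2F FA 73 49.
Big-endian: lowest address holds the most-significant byte.
So the memory order matches the most-significant-first order: BD 7C DD 4E 2F FA 73 49.

BD 7C DD 4E 2F FA 73 49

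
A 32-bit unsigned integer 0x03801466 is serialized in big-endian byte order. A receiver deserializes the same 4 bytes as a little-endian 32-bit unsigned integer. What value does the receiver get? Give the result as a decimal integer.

1712619523

Stored big-endian, the bytes at ascending addresses are 03 80 14 66.
Read back as little-endian, the first byte is least significant, giving 0x66148003.
0x66148003 = 1712619523.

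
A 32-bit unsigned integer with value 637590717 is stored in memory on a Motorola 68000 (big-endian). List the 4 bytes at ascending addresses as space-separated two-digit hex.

26 00 DC BD

637590717 in hexadecimal, padded to 32 bits, is 0x2600DCBD.
Split into bytes (most-significant first): 26 00 DC BD.
Big-endian: lowest address holds the most-significant byte.
So the memory order matches the most-significant-first order: 26 00 DC BD.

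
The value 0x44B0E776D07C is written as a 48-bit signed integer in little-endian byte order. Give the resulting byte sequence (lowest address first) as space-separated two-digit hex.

7C D0 76 E7 B0 44

Split into bytes (most-significant first): 44 B0 E7 76 D0 7C.
In little-endian order the low byte comes first in memory.
So at ascending addresses the bytes are 7C D0 76 E7 B0 44.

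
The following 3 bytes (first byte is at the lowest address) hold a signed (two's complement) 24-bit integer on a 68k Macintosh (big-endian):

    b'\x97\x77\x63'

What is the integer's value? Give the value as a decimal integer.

In big-endian order the high byte comes first in memory.
The bytes are already most-significant first: 0x977763.
Top bit is set, so as a signed 24-bit value this is 0x977763 − 2^24 = -6850717.

-6850717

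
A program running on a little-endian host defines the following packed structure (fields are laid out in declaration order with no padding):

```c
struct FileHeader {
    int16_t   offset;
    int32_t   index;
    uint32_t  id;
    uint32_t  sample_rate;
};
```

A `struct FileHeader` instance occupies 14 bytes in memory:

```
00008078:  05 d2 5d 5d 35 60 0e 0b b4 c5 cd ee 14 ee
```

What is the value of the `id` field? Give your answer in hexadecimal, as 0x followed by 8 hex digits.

`id` follows `offset` (2 B), `index` (4 B), so it starts at offset 2 + 4 = 6 and occupies 4 bytes.
Bytes at offsets 6..9: 0E 0B B4 C5.
Little-endian stores the least-significant byte at the lowest address.
Reassemble most-significant byte first: C5 B4 0B 0E → 0xC5B40B0E.

0xC5B40B0E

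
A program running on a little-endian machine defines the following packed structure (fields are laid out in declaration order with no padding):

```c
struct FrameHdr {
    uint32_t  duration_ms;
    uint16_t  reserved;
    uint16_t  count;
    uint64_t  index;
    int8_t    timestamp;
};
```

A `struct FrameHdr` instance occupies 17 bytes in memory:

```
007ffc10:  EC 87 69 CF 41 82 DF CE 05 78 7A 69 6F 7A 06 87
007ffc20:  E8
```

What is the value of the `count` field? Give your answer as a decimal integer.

`count` follows `duration_ms` (4 B), `reserved` (2 B), so it starts at offset 4 + 2 = 6 and occupies 2 bytes.
Bytes at offsets 6..7: DF CE.
Little-endian stores the least-significant byte at the lowest address.
Reassemble most-significant byte first: CE DF → 0xCEDF.
0xCEDF = 52959.

52959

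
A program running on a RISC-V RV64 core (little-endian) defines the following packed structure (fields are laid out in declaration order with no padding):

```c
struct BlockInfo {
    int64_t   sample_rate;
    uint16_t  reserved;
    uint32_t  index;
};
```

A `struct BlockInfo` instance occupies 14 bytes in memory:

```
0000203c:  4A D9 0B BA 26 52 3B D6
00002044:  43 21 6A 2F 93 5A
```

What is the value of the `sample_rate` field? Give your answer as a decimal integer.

`sample_rate` is the first field, at byte offset 0, occupying 8 bytes.
Bytes at offsets 0..7: 4A D9 0B BA 26 52 3B D6.
Little-endian stores the least-significant byte at the lowest address.
Reassemble most-significant byte first: D6 3B 52 26 BA 0B D9 4A → 0xD63B5226BA0BD94A.
Top bit is set, so as a signed 64-bit value this is 0xD63B5226BA0BD94A − 2^64 = -3009721599683471030.

-3009721599683471030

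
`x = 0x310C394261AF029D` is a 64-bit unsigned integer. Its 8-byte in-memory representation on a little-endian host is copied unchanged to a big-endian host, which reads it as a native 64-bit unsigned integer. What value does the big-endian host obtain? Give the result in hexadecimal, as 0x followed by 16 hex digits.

0x9D02AF6142390C31

Stored little-endian, the bytes at ascending addresses are 9D 02 AF 61 42 39 0C 31.
Read back as big-endian, the last byte is least significant, giving 0x9D02AF6142390C31.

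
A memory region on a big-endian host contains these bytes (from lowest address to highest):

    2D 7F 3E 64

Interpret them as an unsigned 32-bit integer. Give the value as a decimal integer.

763313764

In big-endian order the high byte comes first in memory.
The bytes are already most-significant first: 0x2D7F3E64.
0x2D7F3E64 = 763313764.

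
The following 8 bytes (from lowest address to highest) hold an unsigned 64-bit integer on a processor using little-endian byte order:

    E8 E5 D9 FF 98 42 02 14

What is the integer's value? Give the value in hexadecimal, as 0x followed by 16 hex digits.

0x14024298FFD9E5E8

Little-endian: lowest address holds the least-significant byte.
Reassemble most-significant byte first: 14 02 42 98 FF D9 E5 E8 → 0x14024298FFD9E5E8.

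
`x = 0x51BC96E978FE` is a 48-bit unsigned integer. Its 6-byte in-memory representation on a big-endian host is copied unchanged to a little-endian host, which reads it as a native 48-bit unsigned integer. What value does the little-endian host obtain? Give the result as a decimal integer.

279795268500561

Stored big-endian, the bytes at ascending addresses are 51 BC 96 E9 78 FE.
Read back as little-endian, the first byte is least significant, giving 0xFE78E996BC51.
0xFE78E996BC51 = 279795268500561.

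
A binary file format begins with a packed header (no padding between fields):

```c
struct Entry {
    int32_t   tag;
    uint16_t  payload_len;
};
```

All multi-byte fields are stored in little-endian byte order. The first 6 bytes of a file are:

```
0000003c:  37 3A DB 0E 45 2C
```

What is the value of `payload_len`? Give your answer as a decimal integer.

`payload_len` follows `tag` (4 bytes), so it starts at byte offset 4 and occupies 2 bytes.
Bytes at offsets 4..5: 45 2C.
Little-endian: lowest address holds the least-significant byte.
Reassemble most-significant byte first: 2C 45 → 0x2C45.
0x2C45 = 11333.

11333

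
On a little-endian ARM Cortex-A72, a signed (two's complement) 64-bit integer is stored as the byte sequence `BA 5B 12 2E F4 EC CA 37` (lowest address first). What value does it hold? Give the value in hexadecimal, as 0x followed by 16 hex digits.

Little-endian: lowest address holds the least-significant byte.
Reassemble most-significant byte first: 37 CA EC F4 2E 12 5B BA → 0x37CAECF42E125BBA.

0x37CAECF42E125BBA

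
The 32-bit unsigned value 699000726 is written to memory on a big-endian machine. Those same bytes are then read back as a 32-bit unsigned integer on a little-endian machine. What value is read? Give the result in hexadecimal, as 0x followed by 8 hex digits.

699000726 in 32-bit hexadecimal is 0x29A9E796.
Stored big-endian, the bytes at ascending addresses are 29 A9 E7 96.
Read back as little-endian, the first byte is least significant, giving 0x96E7A929.

0x96E7A929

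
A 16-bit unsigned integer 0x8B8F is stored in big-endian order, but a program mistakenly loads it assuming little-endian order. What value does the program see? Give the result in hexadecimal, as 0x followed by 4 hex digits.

Stored big-endian, the bytes at ascending addresses are 8B 8F.
Read back as little-endian, the first byte is least significant, giving 0x8F8B.

0x8F8B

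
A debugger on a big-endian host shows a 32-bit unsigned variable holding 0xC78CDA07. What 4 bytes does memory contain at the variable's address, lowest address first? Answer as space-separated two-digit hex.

Split into bytes (most-significant first): C7 8C DA 07.
Big-endian stores the most-significant byte at the lowest address.
So the memory order matches the most-significant-first order: C7 8C DA 07.

C7 8C DA 07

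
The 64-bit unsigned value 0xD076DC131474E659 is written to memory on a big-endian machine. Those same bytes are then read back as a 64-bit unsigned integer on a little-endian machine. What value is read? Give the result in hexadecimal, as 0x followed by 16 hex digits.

Stored big-endian, the bytes at ascending addresses are D0 76 DC 13 14 74 E6 59.
Read back as little-endian, the first byte is least significant, giving 0x59E6741413DC76D0.

0x59E6741413DC76D0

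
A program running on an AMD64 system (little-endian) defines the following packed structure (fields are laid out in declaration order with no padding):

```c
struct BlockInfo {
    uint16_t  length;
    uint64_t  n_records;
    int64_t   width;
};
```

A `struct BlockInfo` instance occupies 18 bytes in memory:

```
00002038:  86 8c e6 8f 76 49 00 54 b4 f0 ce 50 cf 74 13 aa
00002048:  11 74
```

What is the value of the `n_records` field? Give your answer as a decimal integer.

17344580425119862758

`n_records` follows `length` (2 bytes), so it starts at byte offset 2 and occupies 8 bytes.
Bytes at offsets 2..9: E6 8F 76 49 00 54 B4 F0.
In little-endian order the low byte comes first in memory.
Reassemble most-significant byte first: F0 B4 54 00 49 76 8F E6 → 0xF0B4540049768FE6.
0xF0B4540049768FE6 = 17344580425119862758.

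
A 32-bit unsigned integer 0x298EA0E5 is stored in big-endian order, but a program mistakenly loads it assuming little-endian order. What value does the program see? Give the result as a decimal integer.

3852504617

Stored big-endian, the bytes at ascending addresses are 29 8E A0 E5.
Read back as little-endian, the first byte is least significant, giving 0xE5A08E29.
0xE5A08E29 = 3852504617.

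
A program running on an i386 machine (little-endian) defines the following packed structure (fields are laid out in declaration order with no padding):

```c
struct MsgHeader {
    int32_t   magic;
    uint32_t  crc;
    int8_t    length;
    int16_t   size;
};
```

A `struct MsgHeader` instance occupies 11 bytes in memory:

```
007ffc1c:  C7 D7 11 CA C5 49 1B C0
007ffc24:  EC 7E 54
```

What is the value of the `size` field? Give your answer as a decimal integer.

21630

`size` follows `magic` (4 B), `crc` (4 B), `length` (1 B), so it starts at offset 4 + 4 + 1 = 9 and occupies 2 bytes.
Bytes at offsets 9..10: 7E 54.
In little-endian order the low byte comes first in memory.
Reassemble most-significant byte first: 54 7E → 0x547E.
0x547E = 21630.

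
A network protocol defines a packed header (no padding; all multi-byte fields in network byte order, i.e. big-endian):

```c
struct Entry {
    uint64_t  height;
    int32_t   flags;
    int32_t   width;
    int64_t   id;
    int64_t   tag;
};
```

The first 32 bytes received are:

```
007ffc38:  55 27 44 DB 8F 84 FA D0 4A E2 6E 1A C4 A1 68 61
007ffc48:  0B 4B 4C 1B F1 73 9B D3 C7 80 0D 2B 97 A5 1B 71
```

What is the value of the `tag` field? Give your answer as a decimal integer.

`tag` follows `height` (8 B), `flags` (4 B), `width` (4 B), `id` (8 B), so it starts at offset 8 + 4 + 4 + 8 = 24 and occupies 8 bytes.
Bytes at offsets 24..31: C7 80 0D 2B 97 A5 1B 71.
Big-endian stores the most-significant byte at the lowest address.
The bytes are already most-significant first: 0xC7800D2B97A51B71.
Top bit is set, so as a signed 64-bit value this is 0xC7800D2B97A51B71 − 2^64 = -4071239582263993487.

-4071239582263993487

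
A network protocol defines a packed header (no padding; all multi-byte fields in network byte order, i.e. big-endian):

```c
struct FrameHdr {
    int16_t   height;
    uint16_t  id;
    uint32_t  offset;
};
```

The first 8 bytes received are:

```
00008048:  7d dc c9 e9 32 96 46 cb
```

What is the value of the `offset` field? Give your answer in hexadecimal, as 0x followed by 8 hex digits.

`offset` follows `height` (2 B), `id` (2 B), so it starts at offset 2 + 2 = 4 and occupies 4 bytes.
Bytes at offsets 4..7: 32 96 46 CB.
Big-endian stores the most-significant byte at the lowest address.
The bytes are already most-significant first: 0x329646CB.

0x329646CB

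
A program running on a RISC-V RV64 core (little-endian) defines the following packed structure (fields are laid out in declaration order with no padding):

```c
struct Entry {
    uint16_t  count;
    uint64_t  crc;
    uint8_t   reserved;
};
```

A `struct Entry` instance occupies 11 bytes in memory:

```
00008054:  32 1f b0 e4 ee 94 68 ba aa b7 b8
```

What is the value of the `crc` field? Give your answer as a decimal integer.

`crc` follows `count` (2 bytes), so it starts at byte offset 2 and occupies 8 bytes.
Bytes at offsets 2..9: B0 E4 EE 94 68 BA AA B7.
Little-endian: lowest address holds the least-significant byte.
Reassemble most-significant byte first: B7 AA BA 68 94 EE E4 B0 → 0xB7AABA6894EEE4B0.
0xB7AABA6894EEE4B0 = 13234595413319673008.

13234595413319673008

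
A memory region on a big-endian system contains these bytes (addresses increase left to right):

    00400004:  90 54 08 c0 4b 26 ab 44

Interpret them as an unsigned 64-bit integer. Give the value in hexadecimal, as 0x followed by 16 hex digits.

Big-endian: lowest address holds the most-significant byte.
The bytes are already most-significant first: 0x905408C04B26AB44.

0x905408C04B26AB44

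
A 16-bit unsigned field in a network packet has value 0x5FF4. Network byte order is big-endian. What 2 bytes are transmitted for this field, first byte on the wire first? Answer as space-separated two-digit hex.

Split into bytes (most-significant first): 5F F4.
Big-endian stores the most-significant byte at the lowest address.
So the memory order matches the most-significant-first order: 5F F4.

5F F4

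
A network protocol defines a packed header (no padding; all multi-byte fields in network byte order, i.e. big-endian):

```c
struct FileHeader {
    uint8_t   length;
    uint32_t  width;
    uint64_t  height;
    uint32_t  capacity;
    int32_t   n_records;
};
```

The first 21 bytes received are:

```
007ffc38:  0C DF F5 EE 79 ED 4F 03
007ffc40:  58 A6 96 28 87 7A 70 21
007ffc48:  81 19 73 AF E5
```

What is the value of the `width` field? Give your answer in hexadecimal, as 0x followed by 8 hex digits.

`width` follows `length` (1 byte), so it starts at byte offset 1 and occupies 4 bytes.
Bytes at offsets 1..4: DF F5 EE 79.
Big-endian stores the most-significant byte at the lowest address.
The bytes are already most-significant first: 0xDFF5EE79.

0xDFF5EE79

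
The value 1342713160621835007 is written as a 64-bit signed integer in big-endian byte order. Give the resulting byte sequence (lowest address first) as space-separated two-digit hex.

1342713160621835007 in hexadecimal, padded to 64 bits, is 0x12A246816E1B42FF.
Split into bytes (most-significant first): 12 A2 46 81 6E 1B 42 FF.
In big-endian order the high byte comes first in memory.
So the memory order matches the most-significant-first order: 12 A2 46 81 6E 1B 42 FF.

12 A2 46 81 6E 1B 42 FF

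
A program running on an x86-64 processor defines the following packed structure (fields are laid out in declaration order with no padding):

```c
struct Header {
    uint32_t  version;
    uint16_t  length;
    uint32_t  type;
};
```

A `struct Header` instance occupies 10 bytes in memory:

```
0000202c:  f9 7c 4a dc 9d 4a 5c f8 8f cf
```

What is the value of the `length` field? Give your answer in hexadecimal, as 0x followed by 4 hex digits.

`length` follows `version` (4 bytes), so it starts at byte offset 4 and occupies 2 bytes.
Bytes at offsets 4..5: 9D 4A.
Little-endian: lowest address holds the least-significant byte.
Reassemble most-significant byte first: 4A 9D → 0x4A9D.

0x4A9D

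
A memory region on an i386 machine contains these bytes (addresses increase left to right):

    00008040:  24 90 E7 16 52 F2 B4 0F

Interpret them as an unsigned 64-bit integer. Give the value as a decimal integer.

Little-endian: lowest address holds the least-significant byte.
Reassemble most-significant byte first: 0F B4 F2 52 16 E7 90 24 → 0x0FB4F25216E79024.
0x0FB4F25216E79024 = 1131795840762351652.

1131795840762351652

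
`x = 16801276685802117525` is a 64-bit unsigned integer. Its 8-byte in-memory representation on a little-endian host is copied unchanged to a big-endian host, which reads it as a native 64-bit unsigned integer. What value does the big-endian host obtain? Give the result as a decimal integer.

10779728504537754345

16801276685802117525 in 64-bit hexadecimal is 0xE92A2020F6499995.
Stored little-endian, the bytes at ascending addresses are 95 99 49 F6 20 20 2A E9.
Read back as big-endian, the last byte is least significant, giving 0x959949F620202AE9.
0x959949F620202AE9 = 10779728504537754345.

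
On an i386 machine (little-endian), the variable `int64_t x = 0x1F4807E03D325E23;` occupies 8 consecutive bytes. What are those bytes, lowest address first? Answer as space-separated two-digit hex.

23 5E 32 3D E0 07 48 1F

Split into bytes (most-significant first): 1F 48 07 E0 3D 32 5E 23.
Little-endian stores the least-significant byte at the lowest address.
So at ascending addresses the bytes are 23 5E 32 3D E0 07 48 1F.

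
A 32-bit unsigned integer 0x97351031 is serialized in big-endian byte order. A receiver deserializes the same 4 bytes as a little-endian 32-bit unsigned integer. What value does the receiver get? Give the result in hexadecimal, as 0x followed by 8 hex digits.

0x31103597

Stored big-endian, the bytes at ascending addresses are 97 35 10 31.
Read back as little-endian, the first byte is least significant, giving 0x31103597.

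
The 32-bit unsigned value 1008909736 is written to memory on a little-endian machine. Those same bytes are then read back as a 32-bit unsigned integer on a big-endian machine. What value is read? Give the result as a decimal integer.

2830967356

1008909736 in 32-bit hexadecimal is 0x3C22BDA8.
Stored little-endian, the bytes at ascending addresses are A8 BD 22 3C.
Read back as big-endian, the last byte is least significant, giving 0xA8BD223C.
0xA8BD223C = 2830967356.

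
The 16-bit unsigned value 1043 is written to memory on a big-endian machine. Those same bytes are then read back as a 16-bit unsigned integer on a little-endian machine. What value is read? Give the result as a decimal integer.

4868

1043 in 16-bit hexadecimal is 0x0413.
Stored big-endian, the bytes at ascending addresses are 04 13.
Read back as little-endian, the first byte is least significant, giving 0x1304.
0x1304 = 4868.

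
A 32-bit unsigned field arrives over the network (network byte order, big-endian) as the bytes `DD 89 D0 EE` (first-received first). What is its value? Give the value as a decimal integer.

3716796654

Big-endian stores the most-significant byte at the lowest address.
The bytes are already most-significant first: 0xDD89D0EE.
0xDD89D0EE = 3716796654.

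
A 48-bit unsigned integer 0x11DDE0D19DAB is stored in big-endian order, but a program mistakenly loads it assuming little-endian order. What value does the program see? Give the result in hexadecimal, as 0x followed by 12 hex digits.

Stored big-endian, the bytes at ascending addresses are 11 DD E0 D1 9D AB.
Read back as little-endian, the first byte is least significant, giving 0xAB9DD1E0DD11.

0xAB9DD1E0DD11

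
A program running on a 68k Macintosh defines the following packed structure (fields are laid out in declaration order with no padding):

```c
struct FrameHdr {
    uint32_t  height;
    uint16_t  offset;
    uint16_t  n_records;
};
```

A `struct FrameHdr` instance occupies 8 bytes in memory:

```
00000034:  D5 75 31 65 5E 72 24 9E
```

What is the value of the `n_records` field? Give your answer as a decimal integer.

9374

`n_records` follows `height` (4 B), `offset` (2 B), so it starts at offset 4 + 2 = 6 and occupies 2 bytes.
Bytes at offsets 6..7: 24 9E.
Big-endian: lowest address holds the most-significant byte.
The bytes are already most-significant first: 0x249E.
0x249E = 9374.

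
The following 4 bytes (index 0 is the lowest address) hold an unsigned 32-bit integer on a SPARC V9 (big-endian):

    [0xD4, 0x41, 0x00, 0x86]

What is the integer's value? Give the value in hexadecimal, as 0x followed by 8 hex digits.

0xD4410086

Big-endian: lowest address holds the most-significant byte.
The bytes are already most-significant first: 0xD4410086.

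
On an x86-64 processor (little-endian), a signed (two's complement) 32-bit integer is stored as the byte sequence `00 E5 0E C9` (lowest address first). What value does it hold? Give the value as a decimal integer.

-921770752

In little-endian order the low byte comes first in memory.
Reassemble most-significant byte first: C9 0E E5 00 → 0xC90EE500.
Top bit is set, so as a signed 32-bit value this is 0xC90EE500 − 2^32 = -921770752.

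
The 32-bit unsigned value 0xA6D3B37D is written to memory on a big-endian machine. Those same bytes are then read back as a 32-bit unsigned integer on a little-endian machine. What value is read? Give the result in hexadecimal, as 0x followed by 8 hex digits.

Stored big-endian, the bytes at ascending addresses are A6 D3 B3 7D.
Read back as little-endian, the first byte is least significant, giving 0x7DB3D3A6.

0x7DB3D3A6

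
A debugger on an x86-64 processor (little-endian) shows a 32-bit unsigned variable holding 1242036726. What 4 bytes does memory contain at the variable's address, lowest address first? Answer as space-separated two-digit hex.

1242036726 in hexadecimal, padded to 32 bits, is 0x4A07F9F6.
Split into bytes (most-significant first): 4A 07 F9 F6.
In little-endian order the low byte comes first in memory.
So at ascending addresses the bytes are F6 F9 07 4A.

F6 F9 07 4A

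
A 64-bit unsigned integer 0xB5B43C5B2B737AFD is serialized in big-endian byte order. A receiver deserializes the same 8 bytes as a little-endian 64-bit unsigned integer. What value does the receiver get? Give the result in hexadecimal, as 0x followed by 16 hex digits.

Stored big-endian, the bytes at ascending addresses are B5 B4 3C 5B 2B 73 7A FD.
Read back as little-endian, the first byte is least significant, giving 0xFD7A732B5B3CB4B5.

0xFD7A732B5B3CB4B5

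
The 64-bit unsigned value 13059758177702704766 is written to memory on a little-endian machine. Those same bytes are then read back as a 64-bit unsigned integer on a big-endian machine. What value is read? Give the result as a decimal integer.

13059758177702704766 in 64-bit hexadecimal is 0xB53D94DE7A78F67E.
Stored little-endian, the bytes at ascending addresses are 7E F6 78 7A DE 94 3D B5.
Read back as big-endian, the last byte is least significant, giving 0x7EF6787ADE943DB5.
0x7EF6787ADE943DB5 = 9148632162165341621.

9148632162165341621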